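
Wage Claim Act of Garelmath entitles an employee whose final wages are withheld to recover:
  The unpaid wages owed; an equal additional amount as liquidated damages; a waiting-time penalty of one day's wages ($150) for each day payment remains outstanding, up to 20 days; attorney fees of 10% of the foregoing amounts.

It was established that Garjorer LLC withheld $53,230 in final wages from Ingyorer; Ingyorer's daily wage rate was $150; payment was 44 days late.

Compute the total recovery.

$120,406

Liquidated damages (equal amount): $53,230
Penalty days: min(44, 20) = 20
Waiting-time penalty: 20 × $150 = $3,000
Subtotal: $53,230 + $53,230 + $3,000 = $109,460
Attorney fees: 10% of $109,460 = $10,946
Total award: $109,460 + $10,946 = $120,406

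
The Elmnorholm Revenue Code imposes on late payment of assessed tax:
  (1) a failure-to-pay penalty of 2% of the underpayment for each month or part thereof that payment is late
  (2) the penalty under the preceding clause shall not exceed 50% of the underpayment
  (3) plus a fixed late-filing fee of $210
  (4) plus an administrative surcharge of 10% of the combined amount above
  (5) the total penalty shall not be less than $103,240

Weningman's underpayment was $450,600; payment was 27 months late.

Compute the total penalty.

Accrued rate: 2% × 27 = 54%, capped at 50% → 50%
Failure-to-pay penalty: 50% of $450,600 = $225,300
Penalty before surcharge: $225,300 + $210 = $225,510
Administrative surcharge: 10% of $225,510 = $22,551
Total penalty: $225,510 + $22,551 = $248,061
Minimum $103,240: $248,061 meets the minimum, no increase.

$248,061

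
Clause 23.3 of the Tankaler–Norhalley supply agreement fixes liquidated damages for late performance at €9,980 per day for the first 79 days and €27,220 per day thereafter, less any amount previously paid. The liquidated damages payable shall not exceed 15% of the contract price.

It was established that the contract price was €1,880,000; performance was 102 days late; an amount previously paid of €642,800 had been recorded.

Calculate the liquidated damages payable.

First 79 days: 79 × €9,980 = €788,420
Remaining days: (102 − 79) × €27,220 = €626,060
Accrued per-day damages: €788,420 + €626,060 = €1,414,480
Less amount previously paid: €1,414,480 − €642,800 = €771,680
Cap: 15% of €1,880,000 = €282,000
Cap at €282,000: €771,680 exceeds the cap → €282,000

Liquidated damages: €282,000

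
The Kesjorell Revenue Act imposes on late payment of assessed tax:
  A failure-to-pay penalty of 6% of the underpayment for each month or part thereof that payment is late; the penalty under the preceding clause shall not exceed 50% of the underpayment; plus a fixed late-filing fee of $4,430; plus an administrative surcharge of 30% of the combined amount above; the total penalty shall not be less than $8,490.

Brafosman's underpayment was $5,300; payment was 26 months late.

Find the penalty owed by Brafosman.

Penalty: $9,204

Accrued rate: 6% × 26 = 156%, capped at 50% → 50%
Failure-to-pay penalty: 50% of $5,300 = $2,650
Penalty before surcharge: $2,650 + $4,430 = $7,080
Administrative surcharge: 30% of $7,080 = $2,124
Total penalty: $7,080 + $2,124 = $9,204
Minimum $8,490: $9,204 meets the minimum, no increase.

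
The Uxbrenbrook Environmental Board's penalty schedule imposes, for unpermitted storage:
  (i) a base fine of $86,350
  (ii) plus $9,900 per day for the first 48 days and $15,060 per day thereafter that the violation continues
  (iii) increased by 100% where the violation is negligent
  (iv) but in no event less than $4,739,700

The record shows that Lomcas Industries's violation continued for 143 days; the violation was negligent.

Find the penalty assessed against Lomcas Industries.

$4,739,700

First 48 days: 48 × $9,900 = $475,200
Remaining days: (143 − 48) × $15,060 = $1,430,700
Per-day component: $475,200 + $1,430,700 = $1,905,900
Base plus per-day: $86,350 + $1,905,900 = $1,992,250
Enhancement: 100% of $1,992,250 = $1,992,250
Enhanced fine: $1,992,250 + $1,992,250 = $3,984,500
Minimum $4,739,700: $3,984,500 is below the minimum → $4,739,700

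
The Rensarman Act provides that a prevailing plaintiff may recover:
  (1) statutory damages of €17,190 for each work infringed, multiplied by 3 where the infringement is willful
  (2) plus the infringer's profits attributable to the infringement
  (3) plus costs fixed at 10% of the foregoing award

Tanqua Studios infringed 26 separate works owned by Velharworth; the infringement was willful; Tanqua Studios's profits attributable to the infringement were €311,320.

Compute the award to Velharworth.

Statutory damages: 26 × €17,190 = €446,940
Trebled: 3 × €446,940 = €1,340,820
Combined award: €1,340,820 + €311,320 = €1,652,140
Costs: 10% of €1,652,140 = €165,214
Award plus costs: €1,652,140 + €165,214 = €1,817,354

€1,817,354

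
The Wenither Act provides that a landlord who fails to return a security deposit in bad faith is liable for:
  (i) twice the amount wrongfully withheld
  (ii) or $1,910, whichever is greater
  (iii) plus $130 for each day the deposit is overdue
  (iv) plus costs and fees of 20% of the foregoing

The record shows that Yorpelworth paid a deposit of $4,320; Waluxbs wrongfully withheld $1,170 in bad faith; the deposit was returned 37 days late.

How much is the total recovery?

$8,580

Doubled: 2 × $1,170 = $2,340
Minimum $1,910: $2,340 meets the minimum, no increase.
Late-return penalty: 37 × $130 = $4,810
Damages plus late penalty: $2,340 + $4,810 = $7,150
Costs and fees: 20% of $7,150 = $1,430
Total recovery: $7,150 + $1,430 = $8,580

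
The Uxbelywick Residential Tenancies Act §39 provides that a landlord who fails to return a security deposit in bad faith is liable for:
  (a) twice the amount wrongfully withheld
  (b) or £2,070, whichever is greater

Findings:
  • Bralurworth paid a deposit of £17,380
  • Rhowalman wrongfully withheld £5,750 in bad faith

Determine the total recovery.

Doubled: 2 × £5,750 = £11,500
Minimum £2,070: £11,500 meets the minimum, no increase.

£11,500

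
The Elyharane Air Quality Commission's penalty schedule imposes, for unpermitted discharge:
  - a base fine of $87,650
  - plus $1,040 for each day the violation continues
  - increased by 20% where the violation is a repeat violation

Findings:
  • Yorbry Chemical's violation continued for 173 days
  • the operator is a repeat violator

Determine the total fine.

Per-day component: 173 × $1,040 = $179,920
Base plus per-day: $87,650 + $179,920 = $267,570
Enhancement: 20% of $267,570 = $53,514
Enhanced fine: $267,570 + $53,514 = $321,084

Civil penalty: $321,084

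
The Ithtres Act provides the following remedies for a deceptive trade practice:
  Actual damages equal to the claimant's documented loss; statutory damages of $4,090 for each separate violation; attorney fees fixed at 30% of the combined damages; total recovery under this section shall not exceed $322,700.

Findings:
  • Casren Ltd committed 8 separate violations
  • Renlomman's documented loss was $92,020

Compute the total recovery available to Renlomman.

Statutory damages: 8 × $4,090 = $32,720
Combined damages: $92,020 + $32,720 = $124,740
Attorney fees: 30% of $124,740 = $37,422
Total before cap: $124,740 + $37,422 = $162,162
Cap at $322,700: $162,162 is within the cap, no reduction.

$162,162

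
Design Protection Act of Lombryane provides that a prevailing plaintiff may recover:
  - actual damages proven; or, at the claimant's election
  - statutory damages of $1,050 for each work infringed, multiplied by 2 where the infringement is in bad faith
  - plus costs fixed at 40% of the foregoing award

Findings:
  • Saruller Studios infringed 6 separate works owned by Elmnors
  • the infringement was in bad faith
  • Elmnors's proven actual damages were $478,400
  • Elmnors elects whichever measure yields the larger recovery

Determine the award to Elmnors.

$669,760

Statutory damages: 6 × $1,050 = $6,300
Doubled: 2 × $6,300 = $12,600
Greater of actual damages ($478,400) or enhanced statutory damages ($12,600): $478,400
Costs: 40% of $478,400 = $191,360
Award plus costs: $478,400 + $191,360 = $669,760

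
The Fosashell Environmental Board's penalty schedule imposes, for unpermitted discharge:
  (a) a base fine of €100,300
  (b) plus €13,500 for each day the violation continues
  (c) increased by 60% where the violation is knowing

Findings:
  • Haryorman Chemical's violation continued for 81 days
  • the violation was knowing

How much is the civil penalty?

€1,910,080

Per-day component: 81 × €13,500 = €1,093,500
Base plus per-day: €100,300 + €1,093,500 = €1,193,800
Enhancement: 60% of €1,193,800 = €716,280
Enhanced fine: €1,193,800 + €716,280 = €1,910,080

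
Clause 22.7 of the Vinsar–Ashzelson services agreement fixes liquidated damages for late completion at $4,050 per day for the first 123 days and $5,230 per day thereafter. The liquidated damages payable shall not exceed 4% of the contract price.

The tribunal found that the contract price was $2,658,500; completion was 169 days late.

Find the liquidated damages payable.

First 123 days: 123 × $4,050 = $498,150
Remaining days: (169 − 123) × $5,230 = $240,580
Accrued per-day damages: $498,150 + $240,580 = $738,730
Cap: 4% of $2,658,500 = $106,340
Cap at $106,340: $738,730 exceeds the cap → $106,340

Liquidated damages: $106,340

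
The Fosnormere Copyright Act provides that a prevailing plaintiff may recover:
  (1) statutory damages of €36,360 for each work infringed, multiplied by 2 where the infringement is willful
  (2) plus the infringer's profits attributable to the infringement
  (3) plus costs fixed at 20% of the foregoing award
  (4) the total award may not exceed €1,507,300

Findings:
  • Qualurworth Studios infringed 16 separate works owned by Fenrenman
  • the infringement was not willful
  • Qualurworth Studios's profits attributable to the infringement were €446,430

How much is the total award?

Statutory damages: 16 × €36,360 = €581,760
Infringement not willful: no ×2 enhancement.
Combined award: €581,760 + €446,430 = €1,028,190
Costs: 20% of €1,028,190 = €205,638
Award plus costs: €1,028,190 + €205,638 = €1,233,828
Cap at €1,507,300: €1,233,828 is within the cap, no reduction.

Award: €1,233,828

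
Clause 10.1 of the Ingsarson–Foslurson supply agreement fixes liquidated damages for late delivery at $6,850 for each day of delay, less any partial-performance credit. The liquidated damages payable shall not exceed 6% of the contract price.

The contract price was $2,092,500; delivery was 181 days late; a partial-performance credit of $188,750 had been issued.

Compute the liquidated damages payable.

$125,550

Per-day damages: 181 × $6,850 = $1,239,850
Less partial-performance credit: $1,239,850 − $188,750 = $1,051,100
Cap: 6% of $2,092,500 = $125,550
Cap at $125,550: $1,051,100 exceeds the cap → $125,550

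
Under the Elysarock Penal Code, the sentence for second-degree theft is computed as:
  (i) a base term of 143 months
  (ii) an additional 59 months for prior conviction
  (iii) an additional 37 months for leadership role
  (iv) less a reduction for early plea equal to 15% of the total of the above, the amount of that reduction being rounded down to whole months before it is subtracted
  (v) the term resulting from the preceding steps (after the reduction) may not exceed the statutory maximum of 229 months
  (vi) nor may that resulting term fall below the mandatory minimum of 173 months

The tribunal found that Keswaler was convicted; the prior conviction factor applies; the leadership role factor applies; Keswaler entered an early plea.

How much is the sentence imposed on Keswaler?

204 months

Prior conviction enhancement: +59 months
Leadership role enhancement: +37 months
Adjusted term: 143 months + 59 months + 37 months = 239 months
Early plea reduction: 15% of 239 months = 35 months (rounded down)
After reduction: 239 − 35 = 204 months
Cap at 229 months: 204 months is within the cap, no reduction.
Minimum 173 months: 204 months meets the minimum, no increase.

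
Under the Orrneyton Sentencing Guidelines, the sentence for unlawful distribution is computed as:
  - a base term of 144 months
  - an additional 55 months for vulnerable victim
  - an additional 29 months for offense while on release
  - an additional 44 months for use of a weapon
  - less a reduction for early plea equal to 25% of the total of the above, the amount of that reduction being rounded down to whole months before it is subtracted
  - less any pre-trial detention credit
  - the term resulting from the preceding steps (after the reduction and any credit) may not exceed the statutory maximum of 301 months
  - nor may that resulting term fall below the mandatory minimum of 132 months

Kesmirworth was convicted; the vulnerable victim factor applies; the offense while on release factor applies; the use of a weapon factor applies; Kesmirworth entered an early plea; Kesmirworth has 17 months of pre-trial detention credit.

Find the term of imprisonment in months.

Vulnerable victim enhancement: +55 months
Offense while on release enhancement: +29 months
Use of a weapon enhancement: +44 months
Adjusted term: 144 months + 55 months + 29 months + 44 months = 272 months
Early plea reduction: 25% of 272 months = 68 months (rounded down)
After reduction: 272 − 68 = 204 months
Less pre-trial detention credit: 204 months − 17 months = 187 months
Cap at 301 months: 187 months is within the cap, no reduction.
Minimum 132 months: 187 months meets the minimum, no increase.

Sentence: 187 months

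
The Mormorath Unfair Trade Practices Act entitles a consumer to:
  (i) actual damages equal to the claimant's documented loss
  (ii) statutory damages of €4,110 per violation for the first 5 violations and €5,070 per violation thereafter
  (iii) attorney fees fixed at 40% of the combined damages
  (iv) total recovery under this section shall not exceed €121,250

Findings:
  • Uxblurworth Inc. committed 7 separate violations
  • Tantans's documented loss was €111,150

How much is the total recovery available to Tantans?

First 5 violations: 5 × €4,110 = €20,550
Remaining violations: (7 − 5) × €5,070 = €10,140
Statutory damages: €20,550 + €10,140 = €30,690
Combined damages: €111,150 + €30,690 = €141,840
Attorney fees: 40% of €141,840 = €56,736
Total before cap: €141,840 + €56,736 = €198,576
Cap at €121,250: €198,576 exceeds the cap → €121,250

€121,250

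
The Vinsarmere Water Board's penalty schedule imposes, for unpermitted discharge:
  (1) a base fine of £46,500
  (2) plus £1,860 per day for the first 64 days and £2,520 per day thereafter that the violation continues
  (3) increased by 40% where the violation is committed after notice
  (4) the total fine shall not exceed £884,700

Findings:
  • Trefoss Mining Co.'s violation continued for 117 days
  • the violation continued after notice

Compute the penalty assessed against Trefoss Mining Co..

£418,740

First 64 days: 64 × £1,860 = £119,040
Remaining days: (117 − 64) × £2,520 = £133,560
Per-day component: £119,040 + £133,560 = £252,600
Base plus per-day: £46,500 + £252,600 = £299,100
Enhancement: 40% of £299,100 = £119,640
Enhanced fine: £299,100 + £119,640 = £418,740
Cap at £884,700: £418,740 is within the cap, no reduction.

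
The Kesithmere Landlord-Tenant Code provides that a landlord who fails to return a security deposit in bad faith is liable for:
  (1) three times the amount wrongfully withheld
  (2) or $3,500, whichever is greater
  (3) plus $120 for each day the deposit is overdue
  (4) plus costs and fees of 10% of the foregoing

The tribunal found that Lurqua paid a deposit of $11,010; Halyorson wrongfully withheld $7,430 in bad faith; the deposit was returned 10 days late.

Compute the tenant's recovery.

Trebled: 3 × $7,430 = $22,290
Minimum $3,500: $22,290 meets the minimum, no increase.
Late-return penalty: 10 × $120 = $1,200
Damages plus late penalty: $22,290 + $1,200 = $23,490
Costs and fees: 10% of $23,490 = $2,349
Total recovery: $23,490 + $2,349 = $25,839

$25,839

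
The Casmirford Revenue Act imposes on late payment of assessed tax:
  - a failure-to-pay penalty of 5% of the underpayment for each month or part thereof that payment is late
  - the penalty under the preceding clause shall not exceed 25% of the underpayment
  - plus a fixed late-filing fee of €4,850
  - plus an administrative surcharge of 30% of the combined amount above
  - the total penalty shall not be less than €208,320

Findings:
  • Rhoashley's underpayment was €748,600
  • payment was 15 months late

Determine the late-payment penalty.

Accrued rate: 5% × 15 = 75%, capped at 25% → 25%
Failure-to-pay penalty: 25% of €748,600 = €187,150
Penalty before surcharge: €187,150 + €4,850 = €192,000
Administrative surcharge: 30% of €192,000 = €57,600
Total penalty: €192,000 + €57,600 = €249,600
Minimum €208,320: €249,600 meets the minimum, no increase.

€249,600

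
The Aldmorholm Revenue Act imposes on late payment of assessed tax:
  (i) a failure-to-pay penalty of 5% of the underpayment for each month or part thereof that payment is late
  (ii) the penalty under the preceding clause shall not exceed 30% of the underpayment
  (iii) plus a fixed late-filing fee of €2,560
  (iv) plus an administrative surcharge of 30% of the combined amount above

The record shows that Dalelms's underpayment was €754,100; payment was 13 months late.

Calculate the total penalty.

Accrued rate: 5% × 13 = 65%, capped at 30% → 30%
Failure-to-pay penalty: 30% of €754,100 = €226,230
Penalty before surcharge: €226,230 + €2,560 = €228,790
Administrative surcharge: 30% of €228,790 = €68,637
Total penalty: €228,790 + €68,637 = €297,427

€297,427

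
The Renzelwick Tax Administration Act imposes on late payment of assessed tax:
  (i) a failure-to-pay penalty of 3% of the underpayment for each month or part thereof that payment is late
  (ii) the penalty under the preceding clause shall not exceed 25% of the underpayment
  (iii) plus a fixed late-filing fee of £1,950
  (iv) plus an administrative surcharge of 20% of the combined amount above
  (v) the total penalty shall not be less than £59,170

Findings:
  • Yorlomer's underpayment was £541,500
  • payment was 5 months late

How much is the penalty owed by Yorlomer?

£99,810

Accrued rate: 3% × 5 = 15%, capped at 25% → 15%
Failure-to-pay penalty: 15% of £541,500 = £81,225
Penalty before surcharge: £81,225 + £1,950 = £83,175
Administrative surcharge: 20% of £83,175 = £16,635
Total penalty: £83,175 + £16,635 = £99,810
Minimum £59,170: £99,810 meets the minimum, no increase.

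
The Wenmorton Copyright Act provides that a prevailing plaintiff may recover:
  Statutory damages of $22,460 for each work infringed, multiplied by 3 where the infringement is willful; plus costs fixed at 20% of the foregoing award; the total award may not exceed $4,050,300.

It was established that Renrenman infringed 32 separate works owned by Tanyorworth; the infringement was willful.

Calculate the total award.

Statutory damages: 32 × $22,460 = $718,720
Trebled: 3 × $718,720 = $2,156,160
Costs: 20% of $2,156,160 = $431,232
Award plus costs: $2,156,160 + $431,232 = $2,587,392
Cap at $4,050,300: $2,587,392 is within the cap, no reduction.

$2,587,392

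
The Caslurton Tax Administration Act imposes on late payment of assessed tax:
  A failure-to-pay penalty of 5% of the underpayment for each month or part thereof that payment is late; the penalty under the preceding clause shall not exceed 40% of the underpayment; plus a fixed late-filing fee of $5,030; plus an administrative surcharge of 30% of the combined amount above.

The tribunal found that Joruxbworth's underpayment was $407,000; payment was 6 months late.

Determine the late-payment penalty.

Accrued rate: 5% × 6 = 30%, capped at 40% → 30%
Failure-to-pay penalty: 30% of $407,000 = $122,100
Penalty before surcharge: $122,100 + $5,030 = $127,130
Administrative surcharge: 30% of $127,130 = $38,139
Total penalty: $127,130 + $38,139 = $165,269

$165,269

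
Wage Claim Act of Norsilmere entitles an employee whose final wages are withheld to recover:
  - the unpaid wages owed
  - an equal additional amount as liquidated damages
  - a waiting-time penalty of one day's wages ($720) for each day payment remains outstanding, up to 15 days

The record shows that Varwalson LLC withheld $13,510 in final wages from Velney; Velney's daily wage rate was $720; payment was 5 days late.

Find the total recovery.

Liquidated damages (equal amount): $13,510
Penalty days: min(5, 15) = 5
Waiting-time penalty: 5 × $720 = $3,600
Total award: $13,510 + $13,510 + $3,600 = $30,620

Total award: $30,620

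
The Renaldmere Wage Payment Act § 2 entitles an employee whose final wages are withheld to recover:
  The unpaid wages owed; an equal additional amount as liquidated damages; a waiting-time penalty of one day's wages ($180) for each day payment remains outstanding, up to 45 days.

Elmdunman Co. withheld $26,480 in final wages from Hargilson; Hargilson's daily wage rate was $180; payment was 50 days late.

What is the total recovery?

$61,060

Liquidated damages (equal amount): $26,480
Penalty days: min(50, 45) = 45
Waiting-time penalty: 45 × $180 = $8,100
Total award: $26,480 + $26,480 + $8,100 = $61,060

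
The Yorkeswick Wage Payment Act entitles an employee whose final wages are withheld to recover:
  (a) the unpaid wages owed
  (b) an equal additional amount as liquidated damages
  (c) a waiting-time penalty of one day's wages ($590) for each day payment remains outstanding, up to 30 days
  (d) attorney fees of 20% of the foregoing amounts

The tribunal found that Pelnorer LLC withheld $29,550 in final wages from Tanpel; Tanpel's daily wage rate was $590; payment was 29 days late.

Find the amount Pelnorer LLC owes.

$91,452

Liquidated damages (equal amount): $29,550
Penalty days: min(29, 30) = 29
Waiting-time penalty: 29 × $590 = $17,110
Subtotal: $29,550 + $29,550 + $17,110 = $76,210
Attorney fees: 20% of $76,210 = $15,242
Total award: $76,210 + $15,242 = $91,452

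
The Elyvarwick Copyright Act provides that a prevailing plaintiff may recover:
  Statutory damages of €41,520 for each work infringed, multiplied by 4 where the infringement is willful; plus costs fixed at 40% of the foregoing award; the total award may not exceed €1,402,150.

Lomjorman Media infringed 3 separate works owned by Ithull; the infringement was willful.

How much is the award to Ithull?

Statutory damages: 3 × €41,520 = €124,560
Multiplied by 4: 4 × €124,560 = €498,240
Costs: 40% of €498,240 = €199,296
Award plus costs: €498,240 + €199,296 = €697,536
Cap at €1,402,150: €697,536 is within the cap, no reduction.

Award: €697,536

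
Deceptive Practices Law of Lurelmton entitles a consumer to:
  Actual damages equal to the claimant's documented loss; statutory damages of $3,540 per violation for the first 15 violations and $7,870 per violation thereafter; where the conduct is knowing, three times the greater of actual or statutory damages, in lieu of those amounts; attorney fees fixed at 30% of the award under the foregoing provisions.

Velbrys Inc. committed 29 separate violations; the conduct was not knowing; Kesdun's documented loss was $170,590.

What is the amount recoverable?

First 15 violations: 15 × $3,540 = $53,100
Remaining violations: (29 − 15) × $7,870 = $110,180
Statutory damages: $53,100 + $110,180 = $163,280
Conduct not knowing: the in-lieu enhancement does not apply.
Actual plus statutory damages: $170,590 + $163,280 = $333,870
Attorney fees: 30% of $333,870 = $100,161
Total recovery: $333,870 + $100,161 = $434,031

$434,031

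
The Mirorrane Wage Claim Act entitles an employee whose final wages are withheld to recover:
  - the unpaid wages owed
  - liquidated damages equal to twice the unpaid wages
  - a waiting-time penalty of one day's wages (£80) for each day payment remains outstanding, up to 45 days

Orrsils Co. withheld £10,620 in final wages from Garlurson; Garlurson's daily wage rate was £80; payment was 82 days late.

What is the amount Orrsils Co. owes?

£35,460

Doubled: 2 × £10,620 = £21,240
Penalty days: min(82, 45) = 45
Waiting-time penalty: 45 × £80 = £3,600
Total award: £10,620 + £21,240 + £3,600 = £35,460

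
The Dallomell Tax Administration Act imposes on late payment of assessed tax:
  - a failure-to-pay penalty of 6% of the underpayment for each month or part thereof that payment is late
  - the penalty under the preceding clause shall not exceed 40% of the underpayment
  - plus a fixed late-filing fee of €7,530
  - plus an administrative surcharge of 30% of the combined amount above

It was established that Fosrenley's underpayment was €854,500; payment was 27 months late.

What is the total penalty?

Accrued rate: 6% × 27 = 162%, capped at 40% → 40%
Failure-to-pay penalty: 40% of €854,500 = €341,800
Penalty before surcharge: €341,800 + €7,530 = €349,330
Administrative surcharge: 30% of €349,330 = €104,799
Total penalty: €349,330 + €104,799 = €454,129

€454,129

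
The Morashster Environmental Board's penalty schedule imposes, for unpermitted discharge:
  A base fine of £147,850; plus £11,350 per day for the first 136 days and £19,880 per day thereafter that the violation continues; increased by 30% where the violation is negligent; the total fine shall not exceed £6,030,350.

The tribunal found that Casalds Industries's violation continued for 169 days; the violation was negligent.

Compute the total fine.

Civil penalty: £3,051,737

First 136 days: 136 × £11,350 = £1,543,600
Remaining days: (169 − 136) × £19,880 = £656,040
Per-day component: £1,543,600 + £656,040 = £2,199,640
Base plus per-day: £147,850 + £2,199,640 = £2,347,490
Enhancement: 30% of £2,347,490 = £704,247
Enhanced fine: £2,347,490 + £704,247 = £3,051,737
Cap at £6,030,350: £3,051,737 is within the cap, no reduction.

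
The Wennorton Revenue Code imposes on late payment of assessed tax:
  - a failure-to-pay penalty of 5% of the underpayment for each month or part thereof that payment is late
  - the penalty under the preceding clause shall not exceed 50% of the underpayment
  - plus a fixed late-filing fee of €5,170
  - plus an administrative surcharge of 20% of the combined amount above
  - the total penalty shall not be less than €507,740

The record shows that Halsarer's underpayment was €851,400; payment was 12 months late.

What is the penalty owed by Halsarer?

€517,044

Accrued rate: 5% × 12 = 60%, capped at 50% → 50%
Failure-to-pay penalty: 50% of €851,400 = €425,700
Penalty before surcharge: €425,700 + €5,170 = €430,870
Administrative surcharge: 20% of €430,870 = €86,174
Total penalty: €430,870 + €86,174 = €517,044
Minimum €507,740: €517,044 meets the minimum, no increase.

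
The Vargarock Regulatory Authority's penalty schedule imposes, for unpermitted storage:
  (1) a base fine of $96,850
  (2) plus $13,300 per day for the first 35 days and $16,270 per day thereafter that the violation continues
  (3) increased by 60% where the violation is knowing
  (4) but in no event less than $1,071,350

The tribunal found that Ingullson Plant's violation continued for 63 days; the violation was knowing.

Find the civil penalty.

First 35 days: 35 × $13,300 = $465,500
Remaining days: (63 − 35) × $16,270 = $455,560
Per-day component: $465,500 + $455,560 = $921,060
Base plus per-day: $96,850 + $921,060 = $1,017,910
Enhancement: 60% of $1,017,910 = $610,746
Enhanced fine: $1,017,910 + $610,746 = $1,628,656
Minimum $1,071,350: $1,628,656 meets the minimum, no increase.

$1,628,656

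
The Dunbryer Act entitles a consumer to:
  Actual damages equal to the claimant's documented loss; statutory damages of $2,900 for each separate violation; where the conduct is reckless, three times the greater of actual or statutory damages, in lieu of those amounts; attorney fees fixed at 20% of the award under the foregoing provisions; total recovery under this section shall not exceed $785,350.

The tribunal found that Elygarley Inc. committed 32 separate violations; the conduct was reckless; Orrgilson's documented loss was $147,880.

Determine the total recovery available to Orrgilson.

$532,368

Statutory damages: 32 × $2,900 = $92,800
Greater of actual damages ($147,880) or statutory damages ($92,800): $147,880
Trebled: 3 × $147,880 = $443,640
Attorney fees: 20% of $443,640 = $88,728
Total before cap: $443,640 + $88,728 = $532,368
Cap at $785,350: $532,368 is within the cap, no reduction.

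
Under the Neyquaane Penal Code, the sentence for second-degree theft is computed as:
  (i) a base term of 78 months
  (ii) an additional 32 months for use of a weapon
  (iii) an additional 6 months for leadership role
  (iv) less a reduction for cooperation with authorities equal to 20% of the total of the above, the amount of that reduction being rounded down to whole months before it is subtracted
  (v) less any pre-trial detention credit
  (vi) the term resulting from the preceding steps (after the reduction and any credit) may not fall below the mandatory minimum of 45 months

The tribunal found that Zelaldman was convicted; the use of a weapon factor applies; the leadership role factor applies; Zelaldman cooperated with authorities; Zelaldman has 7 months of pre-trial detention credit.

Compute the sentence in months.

86 months

Use of a weapon enhancement: +32 months
Leadership role enhancement: +6 months
Adjusted term: 78 months + 32 months + 6 months = 116 months
Cooperation with authorities reduction: 20% of 116 months = 23 months (rounded down)
After reduction: 116 − 23 = 93 months
Less pre-trial detention credit: 93 months − 7 months = 86 months
Minimum 45 months: 86 months meets the minimum, no increase.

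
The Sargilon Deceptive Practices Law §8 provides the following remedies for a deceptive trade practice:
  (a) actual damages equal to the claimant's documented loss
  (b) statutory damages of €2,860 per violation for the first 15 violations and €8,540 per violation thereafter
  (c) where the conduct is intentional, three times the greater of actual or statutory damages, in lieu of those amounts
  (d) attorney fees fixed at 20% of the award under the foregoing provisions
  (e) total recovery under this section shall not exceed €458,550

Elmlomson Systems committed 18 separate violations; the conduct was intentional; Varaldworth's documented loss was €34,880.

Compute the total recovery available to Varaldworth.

First 15 violations: 15 × €2,860 = €42,900
Remaining violations: (18 − 15) × €8,540 = €25,620
Statutory damages: €42,900 + €25,620 = €68,520
Greater of actual damages (€34,880) or statutory damages (€68,520): €68,520
Trebled: 3 × €68,520 = €205,560
Attorney fees: 20% of €205,560 = €41,112
Total before cap: €205,560 + €41,112 = €246,672
Cap at €458,550: €246,672 is within the cap, no reduction.

€246,672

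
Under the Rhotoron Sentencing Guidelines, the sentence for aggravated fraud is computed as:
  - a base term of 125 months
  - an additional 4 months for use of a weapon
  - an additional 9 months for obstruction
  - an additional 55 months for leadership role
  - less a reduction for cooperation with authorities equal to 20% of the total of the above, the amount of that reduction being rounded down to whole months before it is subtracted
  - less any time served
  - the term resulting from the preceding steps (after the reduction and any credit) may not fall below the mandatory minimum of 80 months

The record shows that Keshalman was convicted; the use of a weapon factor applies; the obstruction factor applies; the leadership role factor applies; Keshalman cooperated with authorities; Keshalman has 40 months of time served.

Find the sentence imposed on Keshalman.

Use of a weapon enhancement: +4 months
Obstruction enhancement: +9 months
Leadership role enhancement: +55 months
Adjusted term: 125 months + 4 months + 9 months + 55 months = 193 months
Cooperation with authorities reduction: 20% of 193 months = 38 months (rounded down)
After reduction: 193 − 38 = 155 months
Less time served: 155 months − 40 months = 115 months
Minimum 80 months: 115 months meets the minimum, no increase.

115 months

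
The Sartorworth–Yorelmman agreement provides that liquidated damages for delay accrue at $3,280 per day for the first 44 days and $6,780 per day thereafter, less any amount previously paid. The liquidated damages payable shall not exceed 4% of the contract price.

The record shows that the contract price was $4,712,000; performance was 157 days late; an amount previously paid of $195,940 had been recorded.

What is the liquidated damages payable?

$188,480

First 44 days: 44 × $3,280 = $144,320
Remaining days: (157 − 44) × $6,780 = $766,140
Accrued per-day damages: $144,320 + $766,140 = $910,460
Less amount previously paid: $910,460 − $195,940 = $714,520
Cap: 4% of $4,712,000 = $188,480
Cap at $188,480: $714,520 exceeds the cap → $188,480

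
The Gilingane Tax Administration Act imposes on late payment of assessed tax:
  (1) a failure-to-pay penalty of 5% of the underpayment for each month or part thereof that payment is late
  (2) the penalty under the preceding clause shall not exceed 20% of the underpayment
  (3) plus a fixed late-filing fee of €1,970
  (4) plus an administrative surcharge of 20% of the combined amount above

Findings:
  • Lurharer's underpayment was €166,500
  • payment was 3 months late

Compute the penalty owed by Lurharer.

€32,334

Accrued rate: 5% × 3 = 15%, capped at 20% → 15%
Failure-to-pay penalty: 15% of €166,500 = €24,975
Penalty before surcharge: €24,975 + €1,970 = €26,945
Administrative surcharge: 20% of €26,945 = €5,389
Total penalty: €26,945 + €5,389 = €32,334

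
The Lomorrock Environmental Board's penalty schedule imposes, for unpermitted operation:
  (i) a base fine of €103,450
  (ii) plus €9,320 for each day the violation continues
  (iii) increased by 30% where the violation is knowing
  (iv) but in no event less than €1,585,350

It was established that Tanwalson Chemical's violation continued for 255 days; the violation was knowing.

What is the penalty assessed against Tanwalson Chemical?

Per-day component: 255 × €9,320 = €2,376,600
Base plus per-day: €103,450 + €2,376,600 = €2,480,050
Enhancement: 30% of €2,480,050 = €744,015
Enhanced fine: €2,480,050 + €744,015 = €3,224,065
Minimum €1,585,350: €3,224,065 meets the minimum, no increase.

Civil penalty: €3,224,065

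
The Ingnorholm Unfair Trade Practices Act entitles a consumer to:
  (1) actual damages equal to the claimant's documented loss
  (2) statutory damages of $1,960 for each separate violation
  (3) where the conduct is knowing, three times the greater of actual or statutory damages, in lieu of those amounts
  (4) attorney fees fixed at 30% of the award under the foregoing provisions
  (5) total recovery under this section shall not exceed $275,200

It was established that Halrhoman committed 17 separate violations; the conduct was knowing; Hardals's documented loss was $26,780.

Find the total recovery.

$129,948

Statutory damages: 17 × $1,960 = $33,320
Greater of actual damages ($26,780) or statutory damages ($33,320): $33,320
Trebled: 3 × $33,320 = $99,960
Attorney fees: 30% of $99,960 = $29,988
Total before cap: $99,960 + $29,988 = $129,948
Cap at $275,200: $129,948 is within the cap, no reduction.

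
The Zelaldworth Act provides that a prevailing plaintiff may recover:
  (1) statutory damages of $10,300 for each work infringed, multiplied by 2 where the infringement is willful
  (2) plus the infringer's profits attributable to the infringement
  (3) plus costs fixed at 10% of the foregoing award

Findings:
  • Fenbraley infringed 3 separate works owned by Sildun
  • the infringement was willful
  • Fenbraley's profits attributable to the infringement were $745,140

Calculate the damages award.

$887,634

Statutory damages: 3 × $10,300 = $30,900
Doubled: 2 × $30,900 = $61,800
Combined award: $61,800 + $745,140 = $806,940
Costs: 10% of $806,940 = $80,694
Award plus costs: $806,940 + $80,694 = $887,634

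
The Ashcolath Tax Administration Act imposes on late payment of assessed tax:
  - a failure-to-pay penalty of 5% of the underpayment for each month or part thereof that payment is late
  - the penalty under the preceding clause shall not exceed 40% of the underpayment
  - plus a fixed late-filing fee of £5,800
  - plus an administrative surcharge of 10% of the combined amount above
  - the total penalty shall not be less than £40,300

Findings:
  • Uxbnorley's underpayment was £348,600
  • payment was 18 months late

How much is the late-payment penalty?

Penalty: £159,764

Accrued rate: 5% × 18 = 90%, capped at 40% → 40%
Failure-to-pay penalty: 40% of £348,600 = £139,440
Penalty before surcharge: £139,440 + £5,800 = £145,240
Administrative surcharge: 10% of £145,240 = £14,524
Total penalty: £145,240 + £14,524 = £159,764
Minimum £40,300: £159,764 meets the minimum, no increase.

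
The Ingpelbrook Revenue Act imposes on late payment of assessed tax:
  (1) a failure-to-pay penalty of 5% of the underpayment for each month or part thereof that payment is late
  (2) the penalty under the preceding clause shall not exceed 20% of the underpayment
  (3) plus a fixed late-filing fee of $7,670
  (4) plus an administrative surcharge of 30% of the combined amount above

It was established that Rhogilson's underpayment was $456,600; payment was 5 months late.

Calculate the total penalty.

$128,687

Accrued rate: 5% × 5 = 25%, capped at 20% → 20%
Failure-to-pay penalty: 20% of $456,600 = $91,320
Penalty before surcharge: $91,320 + $7,670 = $98,990
Administrative surcharge: 30% of $98,990 = $29,697
Total penalty: $98,990 + $29,697 = $128,687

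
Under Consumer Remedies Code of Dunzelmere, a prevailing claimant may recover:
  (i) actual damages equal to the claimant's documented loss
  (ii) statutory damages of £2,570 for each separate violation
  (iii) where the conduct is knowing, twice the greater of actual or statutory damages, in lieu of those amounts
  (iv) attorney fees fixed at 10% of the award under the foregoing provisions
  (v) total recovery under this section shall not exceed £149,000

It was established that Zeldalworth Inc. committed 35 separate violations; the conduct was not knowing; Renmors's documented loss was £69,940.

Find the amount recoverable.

£149,000

Statutory damages: 35 × £2,570 = £89,950
Conduct not knowing: the in-lieu enhancement does not apply.
Actual plus statutory damages: £69,940 + £89,950 = £159,890
Attorney fees: 10% of £159,890 = £15,989
Total before cap: £159,890 + £15,989 = £175,879
Cap at £149,000: £175,879 exceeds the cap → £149,000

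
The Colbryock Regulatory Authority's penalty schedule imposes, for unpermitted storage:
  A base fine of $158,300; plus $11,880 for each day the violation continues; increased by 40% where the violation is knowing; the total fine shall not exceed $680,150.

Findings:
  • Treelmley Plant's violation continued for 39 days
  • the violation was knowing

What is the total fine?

$680,150

Per-day component: 39 × $11,880 = $463,320
Base plus per-day: $158,300 + $463,320 = $621,620
Enhancement: 40% of $621,620 = $248,648
Enhanced fine: $621,620 + $248,648 = $870,268
Cap at $680,150: $870,268 exceeds the cap → $680,150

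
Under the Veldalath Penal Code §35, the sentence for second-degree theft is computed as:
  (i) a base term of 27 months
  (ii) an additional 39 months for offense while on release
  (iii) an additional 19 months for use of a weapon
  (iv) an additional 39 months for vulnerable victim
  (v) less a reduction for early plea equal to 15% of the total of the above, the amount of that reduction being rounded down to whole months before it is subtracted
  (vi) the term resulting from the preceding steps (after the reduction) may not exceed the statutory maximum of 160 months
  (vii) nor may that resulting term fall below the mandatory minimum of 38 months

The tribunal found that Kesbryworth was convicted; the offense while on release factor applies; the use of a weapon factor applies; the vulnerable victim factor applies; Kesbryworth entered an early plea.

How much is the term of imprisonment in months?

Offense while on release enhancement: +39 months
Use of a weapon enhancement: +19 months
Vulnerable victim enhancement: +39 months
Adjusted term: 27 months + 39 months + 19 months + 39 months = 124 months
Early plea reduction: 15% of 124 months = 18 months (rounded down)
After reduction: 124 − 18 = 106 months
Cap at 160 months: 106 months is within the cap, no reduction.
Minimum 38 months: 106 months meets the minimum, no increase.

106 months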